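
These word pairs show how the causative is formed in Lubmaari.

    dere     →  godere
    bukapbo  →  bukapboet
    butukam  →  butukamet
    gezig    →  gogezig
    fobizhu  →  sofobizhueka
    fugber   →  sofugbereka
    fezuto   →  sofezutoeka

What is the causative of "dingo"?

godingo

bukapbo and fezuto both end in -o yet inflect differently (bukapboet, sofezutoeka), so the final letter is not what conditions the rule; the first letter is.
"dingo" begins with d-. The one such stem in the data (dere → godere) adds the prefix go-, so the same rule applies.
So dingo → godingo.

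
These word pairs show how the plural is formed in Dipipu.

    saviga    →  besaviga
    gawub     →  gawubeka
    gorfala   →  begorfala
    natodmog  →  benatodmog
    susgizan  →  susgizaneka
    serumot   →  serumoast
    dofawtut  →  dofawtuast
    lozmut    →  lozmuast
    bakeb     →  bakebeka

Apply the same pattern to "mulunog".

"mulunog" ends in -g. The one such stem in the data (natodmog → benatodmog) adds the prefix be-, so the same rule applies.
The other patterns: stems ending in -b or -n add -eka; stems ending in -t drop the final letter and add -ast.
So mulunog → bemulunog.

bemulunog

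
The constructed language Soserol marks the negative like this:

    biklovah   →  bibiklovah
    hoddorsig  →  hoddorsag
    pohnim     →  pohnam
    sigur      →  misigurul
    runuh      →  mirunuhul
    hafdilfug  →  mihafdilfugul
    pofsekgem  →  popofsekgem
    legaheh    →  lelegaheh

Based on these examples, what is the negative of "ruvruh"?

"ruvruh" has last vowel 'u'. The stems whose last vowel is 'u' (sigur → misigurul, hafdilfug → mihafdilfugul, runuh → mirunuhul) add mi- … -ul around the stem.
So ruvruh → miruvruhul.

miruvruhul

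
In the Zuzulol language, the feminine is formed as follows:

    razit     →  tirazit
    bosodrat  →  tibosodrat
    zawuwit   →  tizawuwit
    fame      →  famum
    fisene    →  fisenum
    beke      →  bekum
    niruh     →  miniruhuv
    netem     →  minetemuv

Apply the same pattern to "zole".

"zole" ends in -e. The stems ending in -e (fame → famum, fisene → fisenum, beke → bekum) drop the final letter and add -um.
The other patterns: stems ending in -t add the prefix ti-; stems ending in -h or -m add mi- … -uv around the stem.
So zole → zolum.

zolum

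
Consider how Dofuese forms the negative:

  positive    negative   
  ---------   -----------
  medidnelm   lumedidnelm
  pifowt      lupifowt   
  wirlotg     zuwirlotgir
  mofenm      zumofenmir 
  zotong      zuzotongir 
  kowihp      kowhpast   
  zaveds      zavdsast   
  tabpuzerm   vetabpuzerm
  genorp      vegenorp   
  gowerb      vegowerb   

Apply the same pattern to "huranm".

zuhuranmir

medidnelm and mofenm both end in -m yet inflect differently (lumedidnelm, zumofenmir), so the final letter is not what conditions the rule; the second-to-last letter is.
"huranm" has second-to-last letter 'n'. The stems whose second-to-last letter is 'n' (mofenm → zumofenmir, zotong → zuzotongir) add zu- … -ir around the stem.
The other patterns: stems whose second-to-last letter is 'l' or 'w' add the prefix lu-; stems whose second-to-last letter is 'd' or 'h' delete the last vowel and add -ast; stems whose second-to-last letter is 'r' add the prefix ve-.
So huranm → zuhuranmir.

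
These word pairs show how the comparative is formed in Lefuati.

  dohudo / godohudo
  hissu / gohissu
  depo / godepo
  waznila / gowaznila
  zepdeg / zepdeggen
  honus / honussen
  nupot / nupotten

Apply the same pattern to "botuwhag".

botuwhaggen

hissu and honus both have last vowel 'u' yet inflect differently (gohissu, honussen), so the last vowel is not what conditions the rule; whether the stem ends in a vowel or a consonant is.
"botuwhag" ends in a consonant. The stems ending in a consonant (zepdeg → zepdeggen, honus → honussen, nupot → nupotten) double the final consonant and add -en.
So botuwhag → botuwhaggen.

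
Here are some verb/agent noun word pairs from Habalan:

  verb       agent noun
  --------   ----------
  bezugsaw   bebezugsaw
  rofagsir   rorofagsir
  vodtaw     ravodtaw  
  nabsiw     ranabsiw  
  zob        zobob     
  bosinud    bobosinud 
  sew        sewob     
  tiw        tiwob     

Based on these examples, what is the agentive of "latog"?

ralatog

sew and nabsiw both end in -w yet inflect differently (sewob, ranabsiw), so the final letter is not what conditions the rule; the number of vowels is.
"latog" has 2 vowels. The stems with 2 vowels (nabsiw → ranabsiw, vodtaw → ravodtaw) add the prefix ra-.
So latog → ralatog.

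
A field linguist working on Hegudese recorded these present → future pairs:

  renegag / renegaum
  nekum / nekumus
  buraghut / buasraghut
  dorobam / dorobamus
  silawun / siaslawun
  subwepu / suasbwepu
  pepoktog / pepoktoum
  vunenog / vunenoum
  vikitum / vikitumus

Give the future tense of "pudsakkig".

dorobam and renegag both have last vowel 'a' yet inflect differently (dorobamus, renegaum), so the last vowel is not what conditions the rule; the final letter is.
"pudsakkig" ends in -g. The stems ending in -g (vunenog → vunenoum, renegag → renegaum, pepoktog → pepoktoum) drop the final letter and add -um.
So pudsakkig → pudsakkium.

pudsakkium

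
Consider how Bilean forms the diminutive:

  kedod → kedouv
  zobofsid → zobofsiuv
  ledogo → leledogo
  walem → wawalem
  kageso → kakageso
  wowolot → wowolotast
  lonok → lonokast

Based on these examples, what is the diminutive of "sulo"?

susulo

kedod and ledogo both have last vowel 'o' yet inflect differently (kedouv, leledogo), so the last vowel is not what conditions the rule; the final letter is.
"sulo" ends in -o. The stems ending in -o (ledogo → leledogo, kageso → kakageso) repeat the first consonant+vowel as a prefix.
So sulo → susulo.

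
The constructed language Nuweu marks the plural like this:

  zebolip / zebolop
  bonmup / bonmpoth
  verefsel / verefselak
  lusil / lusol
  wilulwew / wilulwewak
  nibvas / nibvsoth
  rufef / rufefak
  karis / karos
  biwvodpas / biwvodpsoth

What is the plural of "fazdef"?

lusil and verefsel both end in -l yet inflect differently (lusol, verefselak), so the final letter is not what conditions the rule; the last vowel is.
"fazdef" has last vowel 'e'. The stems whose last vowel is 'e' (verefsel → verefselak, rufef → rufefak, wilulwew → wilulwewak) add -ak.
The other patterns: stems whose last vowel is 'i' change the last vowel to 'o'; stems whose last vowel is 'a' or 'u' delete the last vowel and add -oth.
So fazdef → fazdefak.

fazdefak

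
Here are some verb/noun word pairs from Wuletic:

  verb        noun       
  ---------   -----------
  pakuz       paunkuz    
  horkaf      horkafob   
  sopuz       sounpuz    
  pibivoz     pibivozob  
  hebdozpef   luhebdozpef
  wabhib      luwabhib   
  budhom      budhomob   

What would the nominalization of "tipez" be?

"tipez" has last vowel 'e'. The one such stem in the data (hebdozpef → luhebdozpef) adds the prefix lu-, so the same rule applies.
The other patterns: stems whose last vowel is 'u' insert -un- after the first vowel; stems whose last vowel is 'a' or 'o' add -ob.
So tipez → lutipez.

lutipez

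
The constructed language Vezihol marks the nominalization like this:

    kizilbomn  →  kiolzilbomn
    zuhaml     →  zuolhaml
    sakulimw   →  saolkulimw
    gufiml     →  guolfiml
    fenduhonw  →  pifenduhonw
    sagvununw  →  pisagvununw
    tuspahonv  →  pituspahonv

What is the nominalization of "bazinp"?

sakulimw and fenduhonw both end in -w yet inflect differently (saolkulimw, pifenduhonw), so the final letter is not what conditions the rule; the second-to-last letter is.
"bazinp" has second-to-last letter 'n'. The stems whose second-to-last letter is 'n' (fenduhonw → pifenduhonw, sagvununw → pisagvununw, tuspahonv → pituspahonv) add the prefix pi-.
So bazinp → pibazinp.

pibazinp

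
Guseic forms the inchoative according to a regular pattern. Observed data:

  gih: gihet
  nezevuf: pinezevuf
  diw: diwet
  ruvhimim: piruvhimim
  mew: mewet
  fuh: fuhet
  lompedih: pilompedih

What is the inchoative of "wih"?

wihet

"wih" has 1 vowel. The stems with 1 vowel (fuh → fuhet, gih → gihet, mew → mewet) add -et.
The other pattern: stems with 3 vowels add the prefix pi-.
So wih → wihet.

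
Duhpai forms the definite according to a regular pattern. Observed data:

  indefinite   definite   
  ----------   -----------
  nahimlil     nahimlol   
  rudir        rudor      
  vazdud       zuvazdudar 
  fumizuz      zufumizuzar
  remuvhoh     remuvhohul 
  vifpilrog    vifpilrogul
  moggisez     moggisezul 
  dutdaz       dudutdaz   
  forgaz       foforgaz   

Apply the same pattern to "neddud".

fumizuz and moggisez both end in -z yet inflect differently (zufumizuzar, moggisezul), so the final letter is not what conditions the rule; the last vowel is.
"neddud" has last vowel 'u'. The stems whose last vowel is 'u' (vazdud → zuvazdudar, fumizuz → zufumizuzar) add zu- … -ar around the stem.
The other patterns: stems whose last vowel is 'i' change the last vowel to 'o'; stems whose last vowel is 'e' or 'o' add -ul; stems whose last vowel is 'a' repeat the first consonant+vowel as a prefix.
So neddud → zuneddudar.

zuneddudar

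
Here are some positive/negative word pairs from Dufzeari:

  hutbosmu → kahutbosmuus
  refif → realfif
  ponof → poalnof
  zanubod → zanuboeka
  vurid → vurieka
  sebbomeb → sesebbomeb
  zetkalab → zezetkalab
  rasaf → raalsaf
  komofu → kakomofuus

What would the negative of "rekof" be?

vurid and refif both have last vowel 'i' yet inflect differently (vurieka, realfif), so the last vowel is not what conditions the rule; the final letter is.
"rekof" ends in -f. The stems ending in -f (refif → realfif, ponof → poalnof, rasaf → raalsaf) insert -al- after the first vowel.
The other patterns: stems ending in -d drop the final letter and add -eka; stems ending in -b repeat the first consonant+vowel as a prefix; stems ending in -u add ka- … -us around the stem.
So rekof → realkof.

realkof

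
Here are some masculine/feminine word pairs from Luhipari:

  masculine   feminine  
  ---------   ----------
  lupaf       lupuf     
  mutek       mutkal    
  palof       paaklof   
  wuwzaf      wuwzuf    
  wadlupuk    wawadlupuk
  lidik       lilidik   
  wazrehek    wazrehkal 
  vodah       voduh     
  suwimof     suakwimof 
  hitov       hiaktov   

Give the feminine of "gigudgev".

mutek and lidik both end in -k yet inflect differently (mutkal, lilidik), so the final letter is not what conditions the rule; the last vowel is.
"gigudgev" has last vowel 'e'. The stems whose last vowel is 'e' (mutek → mutkal, wazrehek → wazrehkal) delete the last vowel and add -al.
The other patterns: stems whose last vowel is 'o' insert -ak- after the first vowel; stems whose last vowel is 'i' or 'u' repeat the first consonant+vowel as a prefix; stems whose last vowel is 'a' change the last vowel to 'u'.
So gigudgev → gigudgval.

gigudgval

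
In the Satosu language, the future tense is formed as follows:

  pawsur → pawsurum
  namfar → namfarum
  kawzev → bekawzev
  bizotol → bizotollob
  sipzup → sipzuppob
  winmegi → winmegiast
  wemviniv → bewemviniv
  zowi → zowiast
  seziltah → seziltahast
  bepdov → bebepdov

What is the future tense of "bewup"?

bepdov and bizotol both have last vowel 'o' yet inflect differently (bebepdov, bizotollob), so the last vowel is not what conditions the rule; the final letter is.
"bewup" ends in -p. The one such stem in the data (sipzup → sipzuppob) doubles the final consonant and adds -ob (as does bizotol), so the same rule applies.
The other patterns: stems ending in -v add the prefix be-; stems ending in -r add -um; stems ending in -h or -i add -ast.
So bewup → bewuppob.

bewuppob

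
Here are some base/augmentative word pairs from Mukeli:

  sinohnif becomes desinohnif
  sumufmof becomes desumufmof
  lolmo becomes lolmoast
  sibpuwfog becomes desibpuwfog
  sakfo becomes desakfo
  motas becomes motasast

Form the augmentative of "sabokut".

sakfo and lolmo both end in -o yet inflect differently (desakfo, lolmoast), so the final letter is not what conditions the rule; the first letter is.
"sabokut" begins with s-. The stems beginning with s- (sibpuwfog → desibpuwfog, sakfo → desakfo, sumufmof → desumufmof) add the prefix de-.
The other pattern: stems beginning with l- or m- add -ast.
So sabokut → desabokut.

desabokut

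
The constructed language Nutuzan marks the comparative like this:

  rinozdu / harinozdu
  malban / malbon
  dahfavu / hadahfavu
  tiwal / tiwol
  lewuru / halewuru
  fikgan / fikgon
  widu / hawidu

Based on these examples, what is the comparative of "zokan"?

zokon

"zokan" ends in -n. The stems ending in -n (fikgan → fikgon, malban → malbon) change the last vowel to 'o'.
The other pattern: stems ending in -u add the prefix ha-.
So zokan → zokon.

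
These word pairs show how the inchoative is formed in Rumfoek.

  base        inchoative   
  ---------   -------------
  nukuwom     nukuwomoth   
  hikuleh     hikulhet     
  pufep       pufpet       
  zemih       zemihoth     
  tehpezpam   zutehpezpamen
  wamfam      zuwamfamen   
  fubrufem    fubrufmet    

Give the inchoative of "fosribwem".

fubrufem and tehpezpam both end in -m yet inflect differently (fubrufmet, zutehpezpamen), so the final letter is not what conditions the rule; the last vowel is.
"fosribwem" has last vowel 'e'. The stems whose last vowel is 'e' (pufep → pufpet, hikuleh → hikulhet, fubrufem → fubrufmet) delete the last vowel and add -et.
The other patterns: stems whose last vowel is 'a' add zu- … -en around the stem; stems whose last vowel is 'i' or 'o' add -oth.
So fosribwem → fosribwmet.

fosribwmet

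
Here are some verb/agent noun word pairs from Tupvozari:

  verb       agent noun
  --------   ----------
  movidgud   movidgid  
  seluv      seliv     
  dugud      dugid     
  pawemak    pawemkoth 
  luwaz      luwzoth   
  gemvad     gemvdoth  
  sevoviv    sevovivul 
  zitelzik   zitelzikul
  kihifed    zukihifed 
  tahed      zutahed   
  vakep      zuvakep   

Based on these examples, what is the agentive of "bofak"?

bofkoth

movidgud and gemvad both end in -d yet inflect differently (movidgid, gemvdoth), so the final letter is not what conditions the rule; the last vowel is.
"bofak" has last vowel 'a'. The stems whose last vowel is 'a' (pawemak → pawemkoth, luwaz → luwzoth, gemvad → gemvdoth) delete the last vowel and add -oth.
The other patterns: stems whose last vowel is 'u' change the last vowel to 'i'; stems whose last vowel is 'i' add -ul; stems whose last vowel is 'e' add the prefix zu-.
So bofak → bofkoth.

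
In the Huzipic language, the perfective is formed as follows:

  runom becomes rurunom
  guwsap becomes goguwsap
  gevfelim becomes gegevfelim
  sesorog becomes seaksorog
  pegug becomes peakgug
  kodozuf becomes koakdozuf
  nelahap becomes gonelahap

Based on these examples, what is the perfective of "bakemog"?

runom and sesorog both have last vowel 'o' yet inflect differently (rurunom, seaksorog), so the last vowel is not what conditions the rule; the final letter is.
"bakemog" ends in -g. The stems ending in -g (sesorog → seaksorog, pegug → peakgug) insert -ak- after the first vowel.
The other patterns: stems ending in -p add the prefix go-; stems ending in -m repeat the first consonant+vowel as a prefix.
So bakemog → baakkemog.

baakkemog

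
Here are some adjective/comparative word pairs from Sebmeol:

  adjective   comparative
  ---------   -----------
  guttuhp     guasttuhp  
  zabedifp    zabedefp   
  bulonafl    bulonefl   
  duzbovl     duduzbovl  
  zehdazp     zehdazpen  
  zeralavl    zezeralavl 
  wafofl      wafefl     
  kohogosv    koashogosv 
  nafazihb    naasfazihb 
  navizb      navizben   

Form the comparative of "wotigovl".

wowotigovl

"wotigovl" has second-to-last letter 'v'. The stems whose second-to-last letter is 'v' (duzbovl → duduzbovl, zeralavl → zezeralavl) repeat the first consonant+vowel as a prefix.
The other patterns: stems whose second-to-last letter is 'z' add -en; stems whose second-to-last letter is 'f' change the last vowel to 'e'; stems whose second-to-last letter is 'h' or 's' insert -as- after the first vowel.
So wotigovl → wowotigovl.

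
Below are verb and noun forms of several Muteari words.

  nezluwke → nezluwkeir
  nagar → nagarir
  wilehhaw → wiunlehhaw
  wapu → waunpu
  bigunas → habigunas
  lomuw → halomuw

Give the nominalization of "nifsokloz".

wilehhaw and lomuw both end in -w yet inflect differently (wiunlehhaw, halomuw), so the final letter is not what conditions the rule; the first letter is.
"nifsokloz" begins with n-. The stems beginning with n- (nezluwke → nezluwkeir, nagar → nagarir) add -ir.
The other patterns: stems beginning with w- insert -un- after the first vowel; stems beginning with b- or l- add the prefix ha-.
So nifsokloz → nifsoklozir.

nifsoklozir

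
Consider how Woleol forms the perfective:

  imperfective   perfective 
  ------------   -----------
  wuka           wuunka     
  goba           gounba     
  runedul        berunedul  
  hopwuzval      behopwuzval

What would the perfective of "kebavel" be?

goba and hopwuzval both have last vowel 'a' yet inflect differently (gounba, behopwuzval), so the last vowel is not what conditions the rule; the final letter is.
"kebavel" ends in -l. The stems ending in -l (runedul → berunedul, hopwuzval → behopwuzval) add the prefix be-.
So kebavel → bekebavel.

bekebavel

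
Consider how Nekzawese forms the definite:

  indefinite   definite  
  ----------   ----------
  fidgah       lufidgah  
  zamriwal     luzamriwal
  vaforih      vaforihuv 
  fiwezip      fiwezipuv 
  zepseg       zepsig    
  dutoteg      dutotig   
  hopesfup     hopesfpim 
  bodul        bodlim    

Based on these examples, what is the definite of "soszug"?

"soszug" has last vowel 'u'. The stems whose last vowel is 'u' (hopesfup → hopesfpim, bodul → bodlim) delete the last vowel and add -im.
The other patterns: stems whose last vowel is 'a' add the prefix lu-; stems whose last vowel is 'i' add -uv; stems whose last vowel is 'e' change the last vowel to 'i'.
So soszug → soszgim.

soszgim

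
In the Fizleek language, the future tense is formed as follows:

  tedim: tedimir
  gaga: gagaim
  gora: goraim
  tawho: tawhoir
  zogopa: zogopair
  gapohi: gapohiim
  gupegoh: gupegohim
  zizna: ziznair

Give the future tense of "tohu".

"tohu" begins with t-. The stems beginning with t- (tawho → tawhoir, tedim → tedimir) add -ir.
The other pattern: stems beginning with g- add -im.
So tohu → tohuir.

tohuir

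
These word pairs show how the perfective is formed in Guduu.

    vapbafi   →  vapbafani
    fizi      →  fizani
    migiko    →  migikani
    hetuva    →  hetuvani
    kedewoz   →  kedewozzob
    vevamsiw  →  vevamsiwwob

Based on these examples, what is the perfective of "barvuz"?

migiko and kedewoz both have last vowel 'o' yet inflect differently (migikani, kedewozzob), so the last vowel is not what conditions the rule; whether the stem ends in a vowel or a consonant is.
"barvuz" ends in a consonant. The stems ending in a consonant (kedewoz → kedewozzob, vevamsiw → vevamsiwwob) double the final consonant and add -ob.
The other pattern: stems ending in a vowel drop the final letter and add -ani.
So barvuz → barvuzzob.

barvuzzob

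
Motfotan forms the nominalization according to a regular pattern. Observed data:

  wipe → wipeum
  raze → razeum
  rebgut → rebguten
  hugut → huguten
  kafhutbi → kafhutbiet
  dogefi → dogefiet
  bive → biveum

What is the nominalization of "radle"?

radleum

"radle" ends in -e. The stems ending in -e (bive → biveum, raze → razeum, wipe → wipeum) add -um.
So radle → radleum.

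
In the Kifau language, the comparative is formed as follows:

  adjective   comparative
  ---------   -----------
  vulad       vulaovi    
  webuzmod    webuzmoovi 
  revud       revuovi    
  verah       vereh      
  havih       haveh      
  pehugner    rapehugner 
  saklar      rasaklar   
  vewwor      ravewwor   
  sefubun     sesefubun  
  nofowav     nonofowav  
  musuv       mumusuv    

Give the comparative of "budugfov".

vulad and verah both have last vowel 'a' yet inflect differently (vulaovi, vereh), so the last vowel is not what conditions the rule; the final letter is.
"budugfov" ends in -v. The stems ending in -v (nofowav → nonofowav, musuv → mumusuv) repeat the first consonant+vowel as a prefix.
So budugfov → bubudugfov.

bubudugfov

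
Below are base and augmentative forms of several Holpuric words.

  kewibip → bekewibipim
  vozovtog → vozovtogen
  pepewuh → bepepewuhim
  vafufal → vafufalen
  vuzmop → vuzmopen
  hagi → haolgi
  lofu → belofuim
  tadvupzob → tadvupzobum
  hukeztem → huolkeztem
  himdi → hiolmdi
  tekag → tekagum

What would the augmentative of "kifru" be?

bekifruim

"kifru" begins with k-. The one such stem in the data (kewibip → bekewibipim) adds be- … -im around the stem, so the same rule applies.
So kifru → bekifruim.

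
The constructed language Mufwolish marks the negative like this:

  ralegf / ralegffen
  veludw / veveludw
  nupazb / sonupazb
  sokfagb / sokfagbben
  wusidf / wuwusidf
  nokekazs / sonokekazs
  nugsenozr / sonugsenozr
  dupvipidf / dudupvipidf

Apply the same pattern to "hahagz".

nupazb and sokfagb both end in -b yet inflect differently (sonupazb, sokfagbben), so the final letter is not what conditions the rule; the second-to-last letter is.
"hahagz" has second-to-last letter 'g'. The stems whose second-to-last letter is 'g' (sokfagb → sokfagbben, ralegf → ralegffen) double the final consonant and add -en.
So hahagz → hahagzzen.

hahagzzen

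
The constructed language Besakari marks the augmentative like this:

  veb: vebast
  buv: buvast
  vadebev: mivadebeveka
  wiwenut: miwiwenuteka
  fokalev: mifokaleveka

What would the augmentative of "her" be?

buv and vadebev both end in -v yet inflect differently (buvast, mivadebeveka), so the final letter is not what conditions the rule; the number of vowels is.
"her" has 1 vowel. The stems with 1 vowel (veb → vebast, buv → buvast) add -ast.
The other pattern: stems with 3 vowels add mi- … -eka around the stem.
So her → herast.

herast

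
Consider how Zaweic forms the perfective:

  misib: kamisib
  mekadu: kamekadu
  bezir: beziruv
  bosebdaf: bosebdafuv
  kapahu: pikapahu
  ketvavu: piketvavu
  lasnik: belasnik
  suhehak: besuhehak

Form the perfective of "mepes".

kamepes

mekadu and kapahu both end in -u yet inflect differently (kamekadu, pikapahu), so the final letter is not what conditions the rule; the first letter is.
"mepes" begins with m-. The stems beginning with m- (misib → kamisib, mekadu → kamekadu) add the prefix ka-.
So mepes → kamepes.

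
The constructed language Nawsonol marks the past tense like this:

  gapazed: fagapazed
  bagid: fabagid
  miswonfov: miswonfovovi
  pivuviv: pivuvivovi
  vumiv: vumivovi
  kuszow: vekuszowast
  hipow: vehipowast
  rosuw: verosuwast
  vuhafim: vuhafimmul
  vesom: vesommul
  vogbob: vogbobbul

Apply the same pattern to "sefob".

sefobbul

bagid and pivuviv both have last vowel 'i' yet inflect differently (fabagid, pivuvivovi), so the last vowel is not what conditions the rule; the final letter is.
"sefob" ends in -b. The one such stem in the data (vogbob → vogbobbul) doubles the final consonant and adds -ul (as do vuhafim, vesom), so the same rule applies.
The other patterns: stems ending in -d add the prefix fa-; stems ending in -v add -ovi; stems ending in -w add ve- … -ast around the stem.
So sefob → sefobbul.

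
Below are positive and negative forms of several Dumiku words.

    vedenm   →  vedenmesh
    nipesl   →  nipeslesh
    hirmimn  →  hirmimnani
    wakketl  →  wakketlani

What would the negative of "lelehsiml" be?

lelehsimlani

nipesl and wakketl both end in -l yet inflect differently (nipeslesh, wakketlani), so the final letter is not what conditions the rule; the second-to-last letter is.
"lelehsiml" has second-to-last letter 'm'. The one such stem in the data (hirmimn → hirmimnani) adds -ani, so the same rule applies.
The other pattern: stems whose second-to-last letter is 'n' or 's' add -esh.
So lelehsiml → lelehsimlani.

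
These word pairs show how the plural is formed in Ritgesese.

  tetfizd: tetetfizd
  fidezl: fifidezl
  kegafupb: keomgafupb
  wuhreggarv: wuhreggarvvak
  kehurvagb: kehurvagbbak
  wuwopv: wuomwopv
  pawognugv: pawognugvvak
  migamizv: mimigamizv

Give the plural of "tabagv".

migamizv and wuwopv both end in -v yet inflect differently (mimigamizv, wuomwopv), so the final letter is not what conditions the rule; the second-to-last letter is.
"tabagv" has second-to-last letter 'g'. The stems whose second-to-last letter is 'g' (pawognugv → pawognugvvak, kehurvagb → kehurvagbbak) double the final consonant and add -ak.
The other patterns: stems whose second-to-last letter is 'z' repeat the first consonant+vowel as a prefix; stems whose second-to-last letter is 'p' insert -om- after the first vowel.
So tabagv → tabagvvak.

tabagvvak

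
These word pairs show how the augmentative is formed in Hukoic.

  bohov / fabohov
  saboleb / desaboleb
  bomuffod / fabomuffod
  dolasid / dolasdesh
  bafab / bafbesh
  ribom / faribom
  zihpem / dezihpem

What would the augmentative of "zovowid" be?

zovowdesh

zihpem and ribom both end in -m yet inflect differently (dezihpem, faribom), so the final letter is not what conditions the rule; the last vowel is.
"zovowid" has last vowel 'i'. The one such stem in the data (dolasid → dolasdesh) deletes the last vowel and adds -esh (as does bafab), so the same rule applies.
So zovowid → zovowdesh.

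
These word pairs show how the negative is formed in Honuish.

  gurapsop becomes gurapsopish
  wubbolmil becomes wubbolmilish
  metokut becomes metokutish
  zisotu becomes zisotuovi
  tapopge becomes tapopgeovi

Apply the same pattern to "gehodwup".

gehodwupish

metokut and zisotu both have last vowel 'u' yet inflect differently (metokutish, zisotuovi), so the last vowel is not what conditions the rule; whether the stem ends in a vowel or a consonant is.
"gehodwup" ends in a consonant. The stems ending in a consonant (gurapsop → gurapsopish, wubbolmil → wubbolmilish, metokut → metokutish) add -ish.
So gehodwup → gehodwupish.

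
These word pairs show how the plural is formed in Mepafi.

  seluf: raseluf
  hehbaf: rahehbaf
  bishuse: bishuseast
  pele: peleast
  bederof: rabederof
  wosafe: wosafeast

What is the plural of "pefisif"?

rapefisif

bederof and bishuse both begin with b- yet inflect differently (rabederof, bishuseast), so the first letter is not what conditions the rule; the final letter is.
"pefisif" ends in -f. The stems ending in -f (bederof → rabederof, hehbaf → rahehbaf, seluf → raseluf) add the prefix ra-.
So pefisif → rapefisif.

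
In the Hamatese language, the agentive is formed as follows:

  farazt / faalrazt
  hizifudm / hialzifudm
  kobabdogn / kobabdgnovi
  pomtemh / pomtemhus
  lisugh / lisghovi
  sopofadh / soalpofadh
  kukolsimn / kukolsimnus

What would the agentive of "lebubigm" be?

kukolsimn and kobabdogn both end in -n yet inflect differently (kukolsimnus, kobabdgnovi), so the final letter is not what conditions the rule; the second-to-last letter is.
"lebubigm" has second-to-last letter 'g'. The stems whose second-to-last letter is 'g' (kobabdogn → kobabdgnovi, lisugh → lisghovi) delete the last vowel and add -ovi.
The other patterns: stems whose second-to-last letter is 'm' add -us; stems whose second-to-last letter is 'd' or 'z' insert -al- after the first vowel.
So lebubigm → lebubgmovi.

lebubgmovi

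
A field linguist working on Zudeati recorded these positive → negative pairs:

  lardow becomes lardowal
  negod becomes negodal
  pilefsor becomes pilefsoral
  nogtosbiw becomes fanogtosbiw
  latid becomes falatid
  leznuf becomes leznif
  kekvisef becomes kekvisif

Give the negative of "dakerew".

"dakerew" has last vowel 'e'. The one such stem in the data (kekvisef → kekvisif) changes the last vowel to 'i' (as does leznuf), so the same rule applies.
So dakerew → dakeriw.

dakeriw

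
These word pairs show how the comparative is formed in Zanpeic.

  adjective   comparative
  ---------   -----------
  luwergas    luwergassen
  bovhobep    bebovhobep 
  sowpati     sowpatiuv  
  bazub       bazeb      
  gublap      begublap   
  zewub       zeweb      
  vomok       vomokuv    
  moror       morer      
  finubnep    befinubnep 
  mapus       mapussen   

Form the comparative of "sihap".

gublap and luwergas both have last vowel 'a' yet inflect differently (begublap, luwergassen), so the last vowel is not what conditions the rule; the final letter is.
"sihap" ends in -p. The stems ending in -p (gublap → begublap, finubnep → befinubnep, bovhobep → bebovhobep) add the prefix be-.
The other patterns: stems ending in -i or -k add -uv; stems ending in -s double the final consonant and add -en; stems ending in -b or -r change the last vowel to 'e'.
So sihap → besihap.

besihap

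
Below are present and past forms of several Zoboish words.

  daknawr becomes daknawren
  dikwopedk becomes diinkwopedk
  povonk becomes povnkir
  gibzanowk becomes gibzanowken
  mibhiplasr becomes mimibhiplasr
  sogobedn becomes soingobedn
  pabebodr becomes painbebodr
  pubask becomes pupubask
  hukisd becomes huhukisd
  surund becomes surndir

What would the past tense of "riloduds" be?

daknawr and mibhiplasr both end in -r yet inflect differently (daknawren, mimibhiplasr), so the final letter is not what conditions the rule; the second-to-last letter is.
"riloduds" has second-to-last letter 'd'. The stems whose second-to-last letter is 'd' (pabebodr → painbebodr, dikwopedk → diinkwopedk, sogobedn → soingobedn) insert -in- after the first vowel.
The other patterns: stems whose second-to-last letter is 'w' add -en; stems whose second-to-last letter is 's' repeat the first consonant+vowel as a prefix; stems whose second-to-last letter is 'n' delete the last vowel and add -ir.
So riloduds → riinloduds.

riinloduds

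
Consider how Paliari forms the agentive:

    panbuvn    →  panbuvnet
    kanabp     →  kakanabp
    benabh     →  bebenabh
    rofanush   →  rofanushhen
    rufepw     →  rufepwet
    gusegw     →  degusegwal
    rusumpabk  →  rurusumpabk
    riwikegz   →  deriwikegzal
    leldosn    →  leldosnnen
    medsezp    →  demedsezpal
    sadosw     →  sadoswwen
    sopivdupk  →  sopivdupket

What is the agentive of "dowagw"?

dedowagwal

rofanush and benabh both end in -h yet inflect differently (rofanushhen, bebenabh), so the final letter is not what conditions the rule; the second-to-last letter is.
"dowagw" has second-to-last letter 'g'. The stems whose second-to-last letter is 'g' (gusegw → degusegwal, riwikegz → deriwikegzal) add de- … -al around the stem.
So dowagw → dedowagwal.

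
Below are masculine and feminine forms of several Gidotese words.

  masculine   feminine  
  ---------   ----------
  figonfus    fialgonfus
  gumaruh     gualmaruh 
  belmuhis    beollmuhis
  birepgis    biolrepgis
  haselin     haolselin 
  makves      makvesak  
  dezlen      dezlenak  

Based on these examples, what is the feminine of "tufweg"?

figonfus and belmuhis both end in -s yet inflect differently (fialgonfus, beollmuhis), so the final letter is not what conditions the rule; the last vowel is.
"tufweg" has last vowel 'e'. The stems whose last vowel is 'e' (makves → makvesak, dezlen → dezlenak) add -ak.
The other patterns: stems whose last vowel is 'u' insert -al- after the first vowel; stems whose last vowel is 'i' insert -ol- after the first vowel.
So tufweg → tufwegak.

tufwegak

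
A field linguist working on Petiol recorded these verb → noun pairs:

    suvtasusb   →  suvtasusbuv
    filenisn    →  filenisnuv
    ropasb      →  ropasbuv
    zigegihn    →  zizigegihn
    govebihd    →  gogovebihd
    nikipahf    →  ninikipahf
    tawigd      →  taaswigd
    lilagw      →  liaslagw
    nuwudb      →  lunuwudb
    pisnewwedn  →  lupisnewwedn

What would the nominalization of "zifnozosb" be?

filenisn and zigegihn both end in -n yet inflect differently (filenisnuv, zizigegihn), so the final letter is not what conditions the rule; the second-to-last letter is.
"zifnozosb" has second-to-last letter 's'. The stems whose second-to-last letter is 's' (suvtasusb → suvtasusbuv, filenisn → filenisnuv, ropasb → ropasbuv) add -uv.
The other patterns: stems whose second-to-last letter is 'h' repeat the first consonant+vowel as a prefix; stems whose second-to-last letter is 'g' insert -as- after the first vowel; stems whose second-to-last letter is 'd' add the prefix lu-.
So zifnozosb → zifnozosbuv.

zifnozosbuv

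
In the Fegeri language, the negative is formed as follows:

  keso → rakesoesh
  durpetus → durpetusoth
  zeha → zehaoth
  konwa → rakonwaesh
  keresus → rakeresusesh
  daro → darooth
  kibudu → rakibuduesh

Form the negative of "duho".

duhooth

keso and daro both end in -o yet inflect differently (rakesoesh, darooth), so the final letter is not what conditions the rule; the first letter is.
"duho" begins with d-. The stems beginning with d- (daro → darooth, durpetus → durpetusoth) add -oth.
So duho → duhooth.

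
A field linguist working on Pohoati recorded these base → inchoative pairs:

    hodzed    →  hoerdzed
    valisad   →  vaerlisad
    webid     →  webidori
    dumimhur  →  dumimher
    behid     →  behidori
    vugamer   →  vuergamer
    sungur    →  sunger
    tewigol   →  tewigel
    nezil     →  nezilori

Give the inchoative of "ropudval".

"ropudval" has last vowel 'a'. The one such stem in the data (valisad → vaerlisad) inserts -er- after the first vowel (as do hodzed, vugamer), so the same rule applies.
The other patterns: stems whose last vowel is 'i' add -ori; stems whose last vowel is 'o' or 'u' change the last vowel to 'e'.
So ropudval → roerpudval.

roerpudval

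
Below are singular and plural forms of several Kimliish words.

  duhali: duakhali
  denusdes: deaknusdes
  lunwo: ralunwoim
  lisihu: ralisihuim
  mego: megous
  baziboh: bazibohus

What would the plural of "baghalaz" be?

lunwo and mego both end in -o yet inflect differently (ralunwoim, megous), so the final letter is not what conditions the rule; the first letter is.
"baghalaz" begins with b-. The one such stem in the data (baziboh → bazibohus) adds -us, so the same rule applies.
So baghalaz → baghalazus.

baghalazus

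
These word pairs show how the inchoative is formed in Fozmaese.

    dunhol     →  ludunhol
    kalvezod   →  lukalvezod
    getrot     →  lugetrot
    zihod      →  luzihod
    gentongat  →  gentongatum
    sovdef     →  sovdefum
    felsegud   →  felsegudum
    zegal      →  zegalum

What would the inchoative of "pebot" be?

getrot and gentongat both end in -t yet inflect differently (lugetrot, gentongatum), so the final letter is not what conditions the rule; the last vowel is.
"pebot" has last vowel 'o'. The stems whose last vowel is 'o' (dunhol → ludunhol, kalvezod → lukalvezod, getrot → lugetrot) add the prefix lu-.
So pebot → lupebot.

lupebot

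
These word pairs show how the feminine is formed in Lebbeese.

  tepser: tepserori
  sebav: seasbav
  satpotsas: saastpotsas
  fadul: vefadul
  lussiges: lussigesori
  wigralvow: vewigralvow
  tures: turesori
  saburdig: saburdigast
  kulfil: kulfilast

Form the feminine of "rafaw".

"rafaw" has last vowel 'a'. The stems whose last vowel is 'a' (sebav → seasbav, satpotsas → saastpotsas) insert -as- after the first vowel.
The other patterns: stems whose last vowel is 'e' add -ori; stems whose last vowel is 'i' add -ast; stems whose last vowel is 'o' or 'u' add the prefix ve-.
So rafaw → raasfaw.

raasfaw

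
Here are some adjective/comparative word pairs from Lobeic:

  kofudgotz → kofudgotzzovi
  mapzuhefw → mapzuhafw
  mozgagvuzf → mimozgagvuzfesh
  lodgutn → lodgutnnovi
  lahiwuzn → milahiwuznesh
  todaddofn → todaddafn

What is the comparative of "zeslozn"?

"zeslozn" has second-to-last letter 'z'. The stems whose second-to-last letter is 'z' (mozgagvuzf → mimozgagvuzfesh, lahiwuzn → milahiwuznesh) add mi- … -esh around the stem.
So zeslozn → mizesloznesh.

mizesloznesh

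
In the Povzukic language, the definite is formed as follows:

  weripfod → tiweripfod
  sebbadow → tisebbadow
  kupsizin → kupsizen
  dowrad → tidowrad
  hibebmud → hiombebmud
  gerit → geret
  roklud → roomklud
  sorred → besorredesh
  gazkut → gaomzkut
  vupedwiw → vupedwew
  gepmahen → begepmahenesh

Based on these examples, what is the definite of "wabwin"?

wabwen

sorred and hibebmud both end in -d yet inflect differently (besorredesh, hiombebmud), so the final letter is not what conditions the rule; the last vowel is.
"wabwin" has last vowel 'i'. The stems whose last vowel is 'i' (gerit → geret, kupsizin → kupsizen, vupedwiw → vupedwew) change the last vowel to 'e'.
The other patterns: stems whose last vowel is 'e' add be- … -esh around the stem; stems whose last vowel is 'u' insert -om- after the first vowel; stems whose last vowel is 'a' or 'o' add the prefix ti-.
So wabwin → wabwen.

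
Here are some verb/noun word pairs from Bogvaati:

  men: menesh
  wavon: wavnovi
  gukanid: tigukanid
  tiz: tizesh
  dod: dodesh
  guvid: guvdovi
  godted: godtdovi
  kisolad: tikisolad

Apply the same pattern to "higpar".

dod and guvid both end in -d yet inflect differently (dodesh, guvdovi), so the final letter is not what conditions the rule; the number of vowels is.
"higpar" has 2 vowels. The stems with 2 vowels (guvid → guvdovi, godted → godtdovi, wavon → wavnovi) delete the last vowel and add -ovi.
The other patterns: stems with 1 vowel add -esh; stems with 3 vowels add the prefix ti-.
So higpar → higprovi.

higprovi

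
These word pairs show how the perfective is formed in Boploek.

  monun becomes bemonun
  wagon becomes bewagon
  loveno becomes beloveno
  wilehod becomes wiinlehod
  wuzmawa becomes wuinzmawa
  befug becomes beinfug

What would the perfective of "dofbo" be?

bedofbo

"dofbo" ends in -o. The one such stem in the data (loveno → beloveno) adds the prefix be-, so the same rule applies.
So dofbo → bedofbo.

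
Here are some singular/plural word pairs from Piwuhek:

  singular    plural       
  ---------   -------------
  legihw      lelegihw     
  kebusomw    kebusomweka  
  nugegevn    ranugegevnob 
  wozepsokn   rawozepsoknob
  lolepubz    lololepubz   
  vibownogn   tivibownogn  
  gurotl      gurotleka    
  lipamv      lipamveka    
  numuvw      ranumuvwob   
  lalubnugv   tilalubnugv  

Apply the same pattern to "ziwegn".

"ziwegn" has second-to-last letter 'g'. The stems whose second-to-last letter is 'g' (lalubnugv → tilalubnugv, vibownogn → tivibownogn) add the prefix ti-.
So ziwegn → tiziwegn.

tiziwegn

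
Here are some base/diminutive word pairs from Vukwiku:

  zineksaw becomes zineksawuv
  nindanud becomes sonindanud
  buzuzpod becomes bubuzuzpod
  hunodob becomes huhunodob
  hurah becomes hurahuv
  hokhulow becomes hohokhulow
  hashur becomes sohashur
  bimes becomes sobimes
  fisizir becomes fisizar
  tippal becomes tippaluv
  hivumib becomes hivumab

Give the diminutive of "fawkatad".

hunodob and hivumib both end in -b yet inflect differently (huhunodob, hivumab), so the final letter is not what conditions the rule; the last vowel is.
"fawkatad" has last vowel 'a'. The stems whose last vowel is 'a' (hurah → hurahuv, zineksaw → zineksawuv, tippal → tippaluv) add -uv.
The other patterns: stems whose last vowel is 'o' repeat the first consonant+vowel as a prefix; stems whose last vowel is 'i' change the last vowel to 'a'; stems whose last vowel is 'e' or 'u' add the prefix so-.
So fawkatad → fawkataduv.

fawkataduv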